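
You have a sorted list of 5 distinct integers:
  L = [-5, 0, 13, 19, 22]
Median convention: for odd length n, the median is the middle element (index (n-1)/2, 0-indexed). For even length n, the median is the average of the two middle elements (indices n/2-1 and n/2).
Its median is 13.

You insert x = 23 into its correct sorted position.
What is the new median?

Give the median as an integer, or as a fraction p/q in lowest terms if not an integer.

Old list (sorted, length 5): [-5, 0, 13, 19, 22]
Old median = 13
Insert x = 23
Old length odd (5). Middle was index 2 = 13.
New length even (6). New median = avg of two middle elements.
x = 23: 5 elements are < x, 0 elements are > x.
New sorted list: [-5, 0, 13, 19, 22, 23]
New median = 16

Answer: 16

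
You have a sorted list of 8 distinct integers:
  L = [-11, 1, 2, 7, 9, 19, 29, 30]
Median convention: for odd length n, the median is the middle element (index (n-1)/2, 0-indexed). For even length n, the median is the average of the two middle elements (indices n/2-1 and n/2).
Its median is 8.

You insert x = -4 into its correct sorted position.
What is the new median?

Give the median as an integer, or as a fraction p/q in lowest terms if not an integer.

Old list (sorted, length 8): [-11, 1, 2, 7, 9, 19, 29, 30]
Old median = 8
Insert x = -4
Old length even (8). Middle pair: indices 3,4 = 7,9.
New length odd (9). New median = single middle element.
x = -4: 1 elements are < x, 7 elements are > x.
New sorted list: [-11, -4, 1, 2, 7, 9, 19, 29, 30]
New median = 7

Answer: 7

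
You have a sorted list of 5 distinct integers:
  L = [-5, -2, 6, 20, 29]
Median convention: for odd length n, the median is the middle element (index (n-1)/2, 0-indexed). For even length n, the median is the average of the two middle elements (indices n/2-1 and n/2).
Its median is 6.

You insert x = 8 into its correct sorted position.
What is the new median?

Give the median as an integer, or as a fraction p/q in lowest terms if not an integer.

Answer: 7

Derivation:
Old list (sorted, length 5): [-5, -2, 6, 20, 29]
Old median = 6
Insert x = 8
Old length odd (5). Middle was index 2 = 6.
New length even (6). New median = avg of two middle elements.
x = 8: 3 elements are < x, 2 elements are > x.
New sorted list: [-5, -2, 6, 8, 20, 29]
New median = 7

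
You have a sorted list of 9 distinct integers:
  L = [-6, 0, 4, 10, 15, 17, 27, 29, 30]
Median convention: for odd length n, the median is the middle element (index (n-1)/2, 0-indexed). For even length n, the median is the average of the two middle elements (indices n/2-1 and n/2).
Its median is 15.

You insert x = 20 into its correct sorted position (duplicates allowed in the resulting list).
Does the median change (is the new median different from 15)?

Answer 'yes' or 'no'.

Old median = 15
Insert x = 20
New median = 16
Changed? yes

Answer: yes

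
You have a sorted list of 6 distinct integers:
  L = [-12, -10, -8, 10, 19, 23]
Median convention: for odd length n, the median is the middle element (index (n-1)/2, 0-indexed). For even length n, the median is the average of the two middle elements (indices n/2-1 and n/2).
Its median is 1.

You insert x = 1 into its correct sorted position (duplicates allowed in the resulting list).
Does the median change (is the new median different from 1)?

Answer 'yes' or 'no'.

Answer: no

Derivation:
Old median = 1
Insert x = 1
New median = 1
Changed? no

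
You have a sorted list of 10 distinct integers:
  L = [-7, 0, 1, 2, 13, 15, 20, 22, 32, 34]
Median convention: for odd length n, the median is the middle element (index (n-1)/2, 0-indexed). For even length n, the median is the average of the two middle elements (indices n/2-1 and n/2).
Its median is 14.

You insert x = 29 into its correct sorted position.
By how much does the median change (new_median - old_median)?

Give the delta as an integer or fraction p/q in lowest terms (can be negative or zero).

Old median = 14
After inserting x = 29: new sorted = [-7, 0, 1, 2, 13, 15, 20, 22, 29, 32, 34]
New median = 15
Delta = 15 - 14 = 1

Answer: 1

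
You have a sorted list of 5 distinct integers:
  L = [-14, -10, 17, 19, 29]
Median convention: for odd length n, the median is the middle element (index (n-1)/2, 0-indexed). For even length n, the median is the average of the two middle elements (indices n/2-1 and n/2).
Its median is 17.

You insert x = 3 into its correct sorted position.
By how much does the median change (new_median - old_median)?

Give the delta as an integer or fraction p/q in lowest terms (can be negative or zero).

Old median = 17
After inserting x = 3: new sorted = [-14, -10, 3, 17, 19, 29]
New median = 10
Delta = 10 - 17 = -7

Answer: -7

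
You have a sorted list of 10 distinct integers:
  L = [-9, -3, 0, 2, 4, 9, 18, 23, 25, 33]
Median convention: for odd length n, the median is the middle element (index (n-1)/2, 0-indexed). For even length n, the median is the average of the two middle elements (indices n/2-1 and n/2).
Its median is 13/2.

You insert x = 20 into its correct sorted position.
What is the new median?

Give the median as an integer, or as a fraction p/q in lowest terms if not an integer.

Answer: 9

Derivation:
Old list (sorted, length 10): [-9, -3, 0, 2, 4, 9, 18, 23, 25, 33]
Old median = 13/2
Insert x = 20
Old length even (10). Middle pair: indices 4,5 = 4,9.
New length odd (11). New median = single middle element.
x = 20: 7 elements are < x, 3 elements are > x.
New sorted list: [-9, -3, 0, 2, 4, 9, 18, 20, 23, 25, 33]
New median = 9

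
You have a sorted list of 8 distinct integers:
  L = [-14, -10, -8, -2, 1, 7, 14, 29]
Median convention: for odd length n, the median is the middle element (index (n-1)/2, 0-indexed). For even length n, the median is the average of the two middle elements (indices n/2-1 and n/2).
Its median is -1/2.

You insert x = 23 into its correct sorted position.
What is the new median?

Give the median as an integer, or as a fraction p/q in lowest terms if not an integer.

Answer: 1

Derivation:
Old list (sorted, length 8): [-14, -10, -8, -2, 1, 7, 14, 29]
Old median = -1/2
Insert x = 23
Old length even (8). Middle pair: indices 3,4 = -2,1.
New length odd (9). New median = single middle element.
x = 23: 7 elements are < x, 1 elements are > x.
New sorted list: [-14, -10, -8, -2, 1, 7, 14, 23, 29]
New median = 1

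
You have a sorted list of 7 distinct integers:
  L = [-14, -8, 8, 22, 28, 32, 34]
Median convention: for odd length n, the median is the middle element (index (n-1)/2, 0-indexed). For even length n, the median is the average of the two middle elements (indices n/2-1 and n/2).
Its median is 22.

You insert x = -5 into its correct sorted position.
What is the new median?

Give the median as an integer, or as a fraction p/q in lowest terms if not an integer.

Old list (sorted, length 7): [-14, -8, 8, 22, 28, 32, 34]
Old median = 22
Insert x = -5
Old length odd (7). Middle was index 3 = 22.
New length even (8). New median = avg of two middle elements.
x = -5: 2 elements are < x, 5 elements are > x.
New sorted list: [-14, -8, -5, 8, 22, 28, 32, 34]
New median = 15

Answer: 15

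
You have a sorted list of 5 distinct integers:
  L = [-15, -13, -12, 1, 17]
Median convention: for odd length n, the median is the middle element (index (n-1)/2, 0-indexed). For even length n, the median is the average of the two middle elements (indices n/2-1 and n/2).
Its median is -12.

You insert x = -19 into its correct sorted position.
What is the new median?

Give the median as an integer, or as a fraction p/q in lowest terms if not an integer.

Old list (sorted, length 5): [-15, -13, -12, 1, 17]
Old median = -12
Insert x = -19
Old length odd (5). Middle was index 2 = -12.
New length even (6). New median = avg of two middle elements.
x = -19: 0 elements are < x, 5 elements are > x.
New sorted list: [-19, -15, -13, -12, 1, 17]
New median = -25/2

Answer: -25/2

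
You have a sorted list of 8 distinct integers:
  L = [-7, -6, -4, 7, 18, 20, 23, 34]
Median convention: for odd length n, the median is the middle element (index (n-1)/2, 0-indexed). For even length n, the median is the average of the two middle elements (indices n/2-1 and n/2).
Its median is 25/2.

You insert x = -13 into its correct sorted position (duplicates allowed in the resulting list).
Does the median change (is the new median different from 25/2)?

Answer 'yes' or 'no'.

Answer: yes

Derivation:
Old median = 25/2
Insert x = -13
New median = 7
Changed? yes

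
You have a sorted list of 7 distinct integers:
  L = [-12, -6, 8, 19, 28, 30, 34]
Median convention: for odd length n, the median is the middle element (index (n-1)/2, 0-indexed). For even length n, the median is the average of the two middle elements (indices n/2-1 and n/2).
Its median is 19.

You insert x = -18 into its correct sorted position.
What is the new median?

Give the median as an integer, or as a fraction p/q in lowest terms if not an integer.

Old list (sorted, length 7): [-12, -6, 8, 19, 28, 30, 34]
Old median = 19
Insert x = -18
Old length odd (7). Middle was index 3 = 19.
New length even (8). New median = avg of two middle elements.
x = -18: 0 elements are < x, 7 elements are > x.
New sorted list: [-18, -12, -6, 8, 19, 28, 30, 34]
New median = 27/2

Answer: 27/2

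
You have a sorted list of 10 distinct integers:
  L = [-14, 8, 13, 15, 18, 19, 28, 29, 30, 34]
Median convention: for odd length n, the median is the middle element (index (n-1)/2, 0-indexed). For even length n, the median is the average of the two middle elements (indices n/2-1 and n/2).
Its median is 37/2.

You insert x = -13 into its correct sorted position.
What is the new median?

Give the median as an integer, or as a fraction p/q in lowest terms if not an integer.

Answer: 18

Derivation:
Old list (sorted, length 10): [-14, 8, 13, 15, 18, 19, 28, 29, 30, 34]
Old median = 37/2
Insert x = -13
Old length even (10). Middle pair: indices 4,5 = 18,19.
New length odd (11). New median = single middle element.
x = -13: 1 elements are < x, 9 elements are > x.
New sorted list: [-14, -13, 8, 13, 15, 18, 19, 28, 29, 30, 34]
New median = 18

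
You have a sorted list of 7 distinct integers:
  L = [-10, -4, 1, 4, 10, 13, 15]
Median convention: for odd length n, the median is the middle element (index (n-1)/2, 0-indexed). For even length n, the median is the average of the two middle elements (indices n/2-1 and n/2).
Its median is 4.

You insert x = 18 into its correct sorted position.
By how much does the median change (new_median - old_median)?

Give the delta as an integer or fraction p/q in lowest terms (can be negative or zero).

Old median = 4
After inserting x = 18: new sorted = [-10, -4, 1, 4, 10, 13, 15, 18]
New median = 7
Delta = 7 - 4 = 3

Answer: 3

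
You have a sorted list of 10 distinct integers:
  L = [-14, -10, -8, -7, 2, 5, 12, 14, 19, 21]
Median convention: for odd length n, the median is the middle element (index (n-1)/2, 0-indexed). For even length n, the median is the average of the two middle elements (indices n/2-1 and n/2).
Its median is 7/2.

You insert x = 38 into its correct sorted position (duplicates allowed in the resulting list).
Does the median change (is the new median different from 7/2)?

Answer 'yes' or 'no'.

Old median = 7/2
Insert x = 38
New median = 5
Changed? yes

Answer: yes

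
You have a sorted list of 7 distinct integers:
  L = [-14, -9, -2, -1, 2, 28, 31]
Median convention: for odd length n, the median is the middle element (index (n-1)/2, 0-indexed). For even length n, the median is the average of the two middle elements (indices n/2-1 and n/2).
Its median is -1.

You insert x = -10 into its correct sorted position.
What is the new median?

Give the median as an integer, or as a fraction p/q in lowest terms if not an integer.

Old list (sorted, length 7): [-14, -9, -2, -1, 2, 28, 31]
Old median = -1
Insert x = -10
Old length odd (7). Middle was index 3 = -1.
New length even (8). New median = avg of two middle elements.
x = -10: 1 elements are < x, 6 elements are > x.
New sorted list: [-14, -10, -9, -2, -1, 2, 28, 31]
New median = -3/2

Answer: -3/2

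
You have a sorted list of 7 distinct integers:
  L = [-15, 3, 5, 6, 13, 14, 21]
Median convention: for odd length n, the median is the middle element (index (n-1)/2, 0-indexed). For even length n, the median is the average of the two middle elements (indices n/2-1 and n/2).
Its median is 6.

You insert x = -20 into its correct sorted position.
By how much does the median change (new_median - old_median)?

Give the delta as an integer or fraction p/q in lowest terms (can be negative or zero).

Answer: -1/2

Derivation:
Old median = 6
After inserting x = -20: new sorted = [-20, -15, 3, 5, 6, 13, 14, 21]
New median = 11/2
Delta = 11/2 - 6 = -1/2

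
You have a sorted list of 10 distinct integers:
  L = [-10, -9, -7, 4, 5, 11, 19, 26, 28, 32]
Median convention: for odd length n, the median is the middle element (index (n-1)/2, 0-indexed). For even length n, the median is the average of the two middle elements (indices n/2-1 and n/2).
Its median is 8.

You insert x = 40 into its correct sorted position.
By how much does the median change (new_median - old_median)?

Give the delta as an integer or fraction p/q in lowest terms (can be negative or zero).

Old median = 8
After inserting x = 40: new sorted = [-10, -9, -7, 4, 5, 11, 19, 26, 28, 32, 40]
New median = 11
Delta = 11 - 8 = 3

Answer: 3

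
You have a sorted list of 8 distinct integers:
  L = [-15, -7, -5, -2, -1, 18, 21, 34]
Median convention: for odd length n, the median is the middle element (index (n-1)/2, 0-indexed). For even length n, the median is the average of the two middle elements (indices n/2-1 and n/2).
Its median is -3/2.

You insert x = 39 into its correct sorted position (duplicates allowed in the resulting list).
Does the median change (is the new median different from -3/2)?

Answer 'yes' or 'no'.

Answer: yes

Derivation:
Old median = -3/2
Insert x = 39
New median = -1
Changed? yes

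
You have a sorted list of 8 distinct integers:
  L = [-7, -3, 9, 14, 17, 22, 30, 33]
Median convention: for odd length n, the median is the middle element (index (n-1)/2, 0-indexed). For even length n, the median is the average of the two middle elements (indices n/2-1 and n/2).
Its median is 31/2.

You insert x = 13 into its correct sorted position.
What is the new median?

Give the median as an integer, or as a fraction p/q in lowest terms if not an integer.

Old list (sorted, length 8): [-7, -3, 9, 14, 17, 22, 30, 33]
Old median = 31/2
Insert x = 13
Old length even (8). Middle pair: indices 3,4 = 14,17.
New length odd (9). New median = single middle element.
x = 13: 3 elements are < x, 5 elements are > x.
New sorted list: [-7, -3, 9, 13, 14, 17, 22, 30, 33]
New median = 14

Answer: 14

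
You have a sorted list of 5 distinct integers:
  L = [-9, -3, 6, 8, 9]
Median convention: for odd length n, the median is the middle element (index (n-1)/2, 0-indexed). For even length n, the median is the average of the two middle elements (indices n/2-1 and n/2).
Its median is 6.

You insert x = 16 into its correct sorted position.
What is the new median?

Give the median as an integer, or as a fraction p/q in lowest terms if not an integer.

Old list (sorted, length 5): [-9, -3, 6, 8, 9]
Old median = 6
Insert x = 16
Old length odd (5). Middle was index 2 = 6.
New length even (6). New median = avg of two middle elements.
x = 16: 5 elements are < x, 0 elements are > x.
New sorted list: [-9, -3, 6, 8, 9, 16]
New median = 7

Answer: 7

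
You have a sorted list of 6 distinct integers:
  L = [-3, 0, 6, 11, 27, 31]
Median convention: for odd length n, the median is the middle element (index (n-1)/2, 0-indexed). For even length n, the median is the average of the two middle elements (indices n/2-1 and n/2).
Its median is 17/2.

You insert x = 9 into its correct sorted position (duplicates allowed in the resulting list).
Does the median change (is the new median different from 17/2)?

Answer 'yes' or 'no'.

Old median = 17/2
Insert x = 9
New median = 9
Changed? yes

Answer: yes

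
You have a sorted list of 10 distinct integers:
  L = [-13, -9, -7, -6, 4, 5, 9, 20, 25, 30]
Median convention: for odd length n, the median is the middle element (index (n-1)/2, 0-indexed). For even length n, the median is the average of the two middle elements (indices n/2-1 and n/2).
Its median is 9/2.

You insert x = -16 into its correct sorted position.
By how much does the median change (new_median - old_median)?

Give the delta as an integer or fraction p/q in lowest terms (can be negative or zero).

Answer: -1/2

Derivation:
Old median = 9/2
After inserting x = -16: new sorted = [-16, -13, -9, -7, -6, 4, 5, 9, 20, 25, 30]
New median = 4
Delta = 4 - 9/2 = -1/2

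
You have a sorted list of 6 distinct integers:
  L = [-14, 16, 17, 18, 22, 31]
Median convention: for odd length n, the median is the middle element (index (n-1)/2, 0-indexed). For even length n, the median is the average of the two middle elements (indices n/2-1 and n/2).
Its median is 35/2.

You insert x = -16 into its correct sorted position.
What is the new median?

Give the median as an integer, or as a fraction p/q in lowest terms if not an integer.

Answer: 17

Derivation:
Old list (sorted, length 6): [-14, 16, 17, 18, 22, 31]
Old median = 35/2
Insert x = -16
Old length even (6). Middle pair: indices 2,3 = 17,18.
New length odd (7). New median = single middle element.
x = -16: 0 elements are < x, 6 elements are > x.
New sorted list: [-16, -14, 16, 17, 18, 22, 31]
New median = 17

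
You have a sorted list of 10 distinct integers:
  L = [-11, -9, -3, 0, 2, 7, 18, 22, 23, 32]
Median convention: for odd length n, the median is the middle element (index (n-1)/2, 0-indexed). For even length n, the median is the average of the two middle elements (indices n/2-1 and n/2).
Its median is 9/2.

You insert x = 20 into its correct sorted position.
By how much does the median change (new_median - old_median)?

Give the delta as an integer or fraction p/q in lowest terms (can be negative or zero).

Answer: 5/2

Derivation:
Old median = 9/2
After inserting x = 20: new sorted = [-11, -9, -3, 0, 2, 7, 18, 20, 22, 23, 32]
New median = 7
Delta = 7 - 9/2 = 5/2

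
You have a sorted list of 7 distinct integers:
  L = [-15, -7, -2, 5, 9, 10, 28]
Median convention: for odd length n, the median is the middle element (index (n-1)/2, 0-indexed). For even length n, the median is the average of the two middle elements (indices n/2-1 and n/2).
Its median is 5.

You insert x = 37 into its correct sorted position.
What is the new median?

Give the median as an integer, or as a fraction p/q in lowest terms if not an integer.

Old list (sorted, length 7): [-15, -7, -2, 5, 9, 10, 28]
Old median = 5
Insert x = 37
Old length odd (7). Middle was index 3 = 5.
New length even (8). New median = avg of two middle elements.
x = 37: 7 elements are < x, 0 elements are > x.
New sorted list: [-15, -7, -2, 5, 9, 10, 28, 37]
New median = 7

Answer: 7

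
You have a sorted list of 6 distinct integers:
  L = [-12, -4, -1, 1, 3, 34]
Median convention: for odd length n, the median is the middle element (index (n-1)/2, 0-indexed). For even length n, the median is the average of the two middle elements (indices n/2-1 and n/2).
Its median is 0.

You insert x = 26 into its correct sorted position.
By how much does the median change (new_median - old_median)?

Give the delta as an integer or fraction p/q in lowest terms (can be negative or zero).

Old median = 0
After inserting x = 26: new sorted = [-12, -4, -1, 1, 3, 26, 34]
New median = 1
Delta = 1 - 0 = 1

Answer: 1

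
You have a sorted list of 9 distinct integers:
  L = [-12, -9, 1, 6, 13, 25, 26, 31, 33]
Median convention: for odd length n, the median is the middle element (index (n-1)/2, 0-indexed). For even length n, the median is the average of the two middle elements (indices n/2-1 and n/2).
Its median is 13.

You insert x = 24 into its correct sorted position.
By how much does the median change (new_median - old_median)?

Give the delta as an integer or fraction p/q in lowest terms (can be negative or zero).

Answer: 11/2

Derivation:
Old median = 13
After inserting x = 24: new sorted = [-12, -9, 1, 6, 13, 24, 25, 26, 31, 33]
New median = 37/2
Delta = 37/2 - 13 = 11/2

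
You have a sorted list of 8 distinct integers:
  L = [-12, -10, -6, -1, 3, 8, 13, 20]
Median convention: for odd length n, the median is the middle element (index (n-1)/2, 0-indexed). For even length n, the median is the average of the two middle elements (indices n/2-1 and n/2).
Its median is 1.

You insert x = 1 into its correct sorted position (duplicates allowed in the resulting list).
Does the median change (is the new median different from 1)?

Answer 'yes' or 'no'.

Answer: no

Derivation:
Old median = 1
Insert x = 1
New median = 1
Changed? no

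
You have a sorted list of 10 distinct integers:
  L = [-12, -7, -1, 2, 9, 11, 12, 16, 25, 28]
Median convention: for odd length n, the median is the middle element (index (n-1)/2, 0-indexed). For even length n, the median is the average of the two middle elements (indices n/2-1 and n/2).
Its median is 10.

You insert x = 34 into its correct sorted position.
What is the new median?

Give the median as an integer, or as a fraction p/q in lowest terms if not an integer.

Answer: 11

Derivation:
Old list (sorted, length 10): [-12, -7, -1, 2, 9, 11, 12, 16, 25, 28]
Old median = 10
Insert x = 34
Old length even (10). Middle pair: indices 4,5 = 9,11.
New length odd (11). New median = single middle element.
x = 34: 10 elements are < x, 0 elements are > x.
New sorted list: [-12, -7, -1, 2, 9, 11, 12, 16, 25, 28, 34]
New median = 11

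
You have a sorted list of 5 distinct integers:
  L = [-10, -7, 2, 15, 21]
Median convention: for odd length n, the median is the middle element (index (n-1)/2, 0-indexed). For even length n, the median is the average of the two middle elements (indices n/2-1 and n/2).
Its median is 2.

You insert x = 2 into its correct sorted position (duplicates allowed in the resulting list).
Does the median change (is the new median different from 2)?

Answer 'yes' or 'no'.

Answer: no

Derivation:
Old median = 2
Insert x = 2
New median = 2
Changed? no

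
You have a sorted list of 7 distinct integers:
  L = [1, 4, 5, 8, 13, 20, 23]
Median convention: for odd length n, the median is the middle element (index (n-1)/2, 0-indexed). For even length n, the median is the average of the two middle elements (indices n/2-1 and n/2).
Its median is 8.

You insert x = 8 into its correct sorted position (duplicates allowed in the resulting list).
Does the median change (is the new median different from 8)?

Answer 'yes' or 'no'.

Old median = 8
Insert x = 8
New median = 8
Changed? no

Answer: no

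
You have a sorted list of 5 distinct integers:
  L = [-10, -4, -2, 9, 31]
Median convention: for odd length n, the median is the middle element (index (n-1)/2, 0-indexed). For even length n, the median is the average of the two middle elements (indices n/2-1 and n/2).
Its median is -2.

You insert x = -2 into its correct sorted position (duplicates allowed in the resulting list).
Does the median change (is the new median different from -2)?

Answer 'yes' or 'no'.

Old median = -2
Insert x = -2
New median = -2
Changed? no

Answer: no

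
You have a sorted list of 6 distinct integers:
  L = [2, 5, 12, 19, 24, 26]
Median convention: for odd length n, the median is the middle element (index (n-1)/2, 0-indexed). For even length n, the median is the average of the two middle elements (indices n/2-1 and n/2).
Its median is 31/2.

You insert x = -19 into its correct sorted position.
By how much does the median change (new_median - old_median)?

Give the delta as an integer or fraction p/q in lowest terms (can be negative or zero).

Old median = 31/2
After inserting x = -19: new sorted = [-19, 2, 5, 12, 19, 24, 26]
New median = 12
Delta = 12 - 31/2 = -7/2

Answer: -7/2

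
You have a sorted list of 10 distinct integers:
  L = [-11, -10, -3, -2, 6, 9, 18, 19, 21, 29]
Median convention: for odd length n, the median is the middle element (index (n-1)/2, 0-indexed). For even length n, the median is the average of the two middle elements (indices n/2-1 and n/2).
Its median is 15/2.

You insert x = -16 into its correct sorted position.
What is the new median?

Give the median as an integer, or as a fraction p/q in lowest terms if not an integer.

Answer: 6

Derivation:
Old list (sorted, length 10): [-11, -10, -3, -2, 6, 9, 18, 19, 21, 29]
Old median = 15/2
Insert x = -16
Old length even (10). Middle pair: indices 4,5 = 6,9.
New length odd (11). New median = single middle element.
x = -16: 0 elements are < x, 10 elements are > x.
New sorted list: [-16, -11, -10, -3, -2, 6, 9, 18, 19, 21, 29]
New median = 6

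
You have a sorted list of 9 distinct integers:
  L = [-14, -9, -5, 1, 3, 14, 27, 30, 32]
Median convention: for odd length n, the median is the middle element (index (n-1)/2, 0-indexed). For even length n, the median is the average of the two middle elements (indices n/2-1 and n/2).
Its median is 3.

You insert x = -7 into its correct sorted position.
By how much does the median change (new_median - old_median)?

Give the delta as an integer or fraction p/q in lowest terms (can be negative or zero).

Old median = 3
After inserting x = -7: new sorted = [-14, -9, -7, -5, 1, 3, 14, 27, 30, 32]
New median = 2
Delta = 2 - 3 = -1

Answer: -1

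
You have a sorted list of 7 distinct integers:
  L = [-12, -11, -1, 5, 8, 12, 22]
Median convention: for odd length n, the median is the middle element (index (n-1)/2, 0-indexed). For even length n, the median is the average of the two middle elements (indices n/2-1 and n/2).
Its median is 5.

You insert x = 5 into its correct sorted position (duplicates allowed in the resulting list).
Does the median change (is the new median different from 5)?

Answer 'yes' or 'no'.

Answer: no

Derivation:
Old median = 5
Insert x = 5
New median = 5
Changed? no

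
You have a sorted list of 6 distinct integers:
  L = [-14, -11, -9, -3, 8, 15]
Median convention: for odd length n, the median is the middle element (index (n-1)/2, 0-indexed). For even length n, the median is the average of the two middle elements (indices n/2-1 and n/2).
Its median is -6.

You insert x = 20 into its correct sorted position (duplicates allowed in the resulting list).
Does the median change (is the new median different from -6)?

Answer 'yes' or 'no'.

Answer: yes

Derivation:
Old median = -6
Insert x = 20
New median = -3
Changed? yes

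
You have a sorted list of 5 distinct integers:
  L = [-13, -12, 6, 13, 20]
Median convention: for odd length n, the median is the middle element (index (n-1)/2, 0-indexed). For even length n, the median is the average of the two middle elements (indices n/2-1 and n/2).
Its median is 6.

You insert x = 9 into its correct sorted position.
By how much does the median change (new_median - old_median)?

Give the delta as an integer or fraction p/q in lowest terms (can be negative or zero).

Answer: 3/2

Derivation:
Old median = 6
After inserting x = 9: new sorted = [-13, -12, 6, 9, 13, 20]
New median = 15/2
Delta = 15/2 - 6 = 3/2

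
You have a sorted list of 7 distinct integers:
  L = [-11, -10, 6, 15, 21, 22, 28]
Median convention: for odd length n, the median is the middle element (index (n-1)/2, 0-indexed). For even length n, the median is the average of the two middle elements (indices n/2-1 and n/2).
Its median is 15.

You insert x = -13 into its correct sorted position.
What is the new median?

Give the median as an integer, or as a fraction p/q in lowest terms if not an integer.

Old list (sorted, length 7): [-11, -10, 6, 15, 21, 22, 28]
Old median = 15
Insert x = -13
Old length odd (7). Middle was index 3 = 15.
New length even (8). New median = avg of two middle elements.
x = -13: 0 elements are < x, 7 elements are > x.
New sorted list: [-13, -11, -10, 6, 15, 21, 22, 28]
New median = 21/2

Answer: 21/2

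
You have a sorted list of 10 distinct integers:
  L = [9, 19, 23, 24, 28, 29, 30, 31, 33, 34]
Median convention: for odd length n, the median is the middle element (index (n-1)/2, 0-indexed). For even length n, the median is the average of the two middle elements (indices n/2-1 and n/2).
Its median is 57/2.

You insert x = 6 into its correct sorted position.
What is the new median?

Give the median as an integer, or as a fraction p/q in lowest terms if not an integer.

Answer: 28

Derivation:
Old list (sorted, length 10): [9, 19, 23, 24, 28, 29, 30, 31, 33, 34]
Old median = 57/2
Insert x = 6
Old length even (10). Middle pair: indices 4,5 = 28,29.
New length odd (11). New median = single middle element.
x = 6: 0 elements are < x, 10 elements are > x.
New sorted list: [6, 9, 19, 23, 24, 28, 29, 30, 31, 33, 34]
New median = 28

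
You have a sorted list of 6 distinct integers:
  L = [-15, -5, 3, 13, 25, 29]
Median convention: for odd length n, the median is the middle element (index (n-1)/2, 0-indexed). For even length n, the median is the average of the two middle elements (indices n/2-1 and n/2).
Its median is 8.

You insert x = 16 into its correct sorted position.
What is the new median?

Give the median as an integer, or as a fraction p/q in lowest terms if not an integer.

Old list (sorted, length 6): [-15, -5, 3, 13, 25, 29]
Old median = 8
Insert x = 16
Old length even (6). Middle pair: indices 2,3 = 3,13.
New length odd (7). New median = single middle element.
x = 16: 4 elements are < x, 2 elements are > x.
New sorted list: [-15, -5, 3, 13, 16, 25, 29]
New median = 13

Answer: 13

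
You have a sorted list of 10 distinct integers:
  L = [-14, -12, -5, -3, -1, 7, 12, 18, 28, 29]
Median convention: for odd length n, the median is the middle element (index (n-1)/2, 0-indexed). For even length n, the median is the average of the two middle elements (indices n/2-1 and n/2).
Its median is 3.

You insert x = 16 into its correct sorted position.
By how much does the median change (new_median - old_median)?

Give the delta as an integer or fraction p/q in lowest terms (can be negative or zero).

Old median = 3
After inserting x = 16: new sorted = [-14, -12, -5, -3, -1, 7, 12, 16, 18, 28, 29]
New median = 7
Delta = 7 - 3 = 4

Answer: 4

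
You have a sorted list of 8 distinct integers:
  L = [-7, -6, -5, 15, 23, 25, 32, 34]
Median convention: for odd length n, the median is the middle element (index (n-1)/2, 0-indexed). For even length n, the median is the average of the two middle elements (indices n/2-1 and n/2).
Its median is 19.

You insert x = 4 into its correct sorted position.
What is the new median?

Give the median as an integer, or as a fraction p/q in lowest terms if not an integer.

Answer: 15

Derivation:
Old list (sorted, length 8): [-7, -6, -5, 15, 23, 25, 32, 34]
Old median = 19
Insert x = 4
Old length even (8). Middle pair: indices 3,4 = 15,23.
New length odd (9). New median = single middle element.
x = 4: 3 elements are < x, 5 elements are > x.
New sorted list: [-7, -6, -5, 4, 15, 23, 25, 32, 34]
New median = 15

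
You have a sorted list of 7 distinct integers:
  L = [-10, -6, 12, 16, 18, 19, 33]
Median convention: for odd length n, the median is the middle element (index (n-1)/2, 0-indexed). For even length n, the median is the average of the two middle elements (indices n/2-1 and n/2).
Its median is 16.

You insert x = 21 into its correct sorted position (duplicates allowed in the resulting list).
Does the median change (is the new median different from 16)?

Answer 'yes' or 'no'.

Answer: yes

Derivation:
Old median = 16
Insert x = 21
New median = 17
Changed? yes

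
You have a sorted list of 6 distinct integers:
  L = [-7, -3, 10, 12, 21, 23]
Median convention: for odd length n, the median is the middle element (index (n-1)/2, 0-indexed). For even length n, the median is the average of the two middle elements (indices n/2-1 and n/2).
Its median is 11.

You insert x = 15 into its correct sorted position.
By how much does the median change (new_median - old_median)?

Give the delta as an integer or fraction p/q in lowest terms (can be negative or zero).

Old median = 11
After inserting x = 15: new sorted = [-7, -3, 10, 12, 15, 21, 23]
New median = 12
Delta = 12 - 11 = 1

Answer: 1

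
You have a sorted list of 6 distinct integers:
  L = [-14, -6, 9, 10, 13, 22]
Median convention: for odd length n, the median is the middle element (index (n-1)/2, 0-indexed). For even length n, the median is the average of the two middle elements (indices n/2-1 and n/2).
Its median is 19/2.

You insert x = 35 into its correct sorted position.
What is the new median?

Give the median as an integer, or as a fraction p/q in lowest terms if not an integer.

Answer: 10

Derivation:
Old list (sorted, length 6): [-14, -6, 9, 10, 13, 22]
Old median = 19/2
Insert x = 35
Old length even (6). Middle pair: indices 2,3 = 9,10.
New length odd (7). New median = single middle element.
x = 35: 6 elements are < x, 0 elements are > x.
New sorted list: [-14, -6, 9, 10, 13, 22, 35]
New median = 10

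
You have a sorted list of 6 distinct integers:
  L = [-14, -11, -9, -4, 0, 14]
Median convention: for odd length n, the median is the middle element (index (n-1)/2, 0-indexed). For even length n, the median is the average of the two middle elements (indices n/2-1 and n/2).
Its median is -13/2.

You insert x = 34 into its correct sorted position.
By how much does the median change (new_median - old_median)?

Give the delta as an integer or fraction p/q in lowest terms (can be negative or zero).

Answer: 5/2

Derivation:
Old median = -13/2
After inserting x = 34: new sorted = [-14, -11, -9, -4, 0, 14, 34]
New median = -4
Delta = -4 - -13/2 = 5/2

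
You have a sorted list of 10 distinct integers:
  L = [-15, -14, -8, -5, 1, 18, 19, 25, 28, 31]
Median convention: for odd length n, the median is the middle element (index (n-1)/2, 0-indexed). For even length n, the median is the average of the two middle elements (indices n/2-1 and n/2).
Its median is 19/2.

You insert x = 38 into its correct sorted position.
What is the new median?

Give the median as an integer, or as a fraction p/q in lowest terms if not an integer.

Answer: 18

Derivation:
Old list (sorted, length 10): [-15, -14, -8, -5, 1, 18, 19, 25, 28, 31]
Old median = 19/2
Insert x = 38
Old length even (10). Middle pair: indices 4,5 = 1,18.
New length odd (11). New median = single middle element.
x = 38: 10 elements are < x, 0 elements are > x.
New sorted list: [-15, -14, -8, -5, 1, 18, 19, 25, 28, 31, 38]
New median = 18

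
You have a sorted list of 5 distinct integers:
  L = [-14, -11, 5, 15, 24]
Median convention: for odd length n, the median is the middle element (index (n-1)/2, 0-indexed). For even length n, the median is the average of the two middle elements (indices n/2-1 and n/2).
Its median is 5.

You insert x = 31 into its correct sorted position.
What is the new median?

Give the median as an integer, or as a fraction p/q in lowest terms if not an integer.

Answer: 10

Derivation:
Old list (sorted, length 5): [-14, -11, 5, 15, 24]
Old median = 5
Insert x = 31
Old length odd (5). Middle was index 2 = 5.
New length even (6). New median = avg of two middle elements.
x = 31: 5 elements are < x, 0 elements are > x.
New sorted list: [-14, -11, 5, 15, 24, 31]
New median = 10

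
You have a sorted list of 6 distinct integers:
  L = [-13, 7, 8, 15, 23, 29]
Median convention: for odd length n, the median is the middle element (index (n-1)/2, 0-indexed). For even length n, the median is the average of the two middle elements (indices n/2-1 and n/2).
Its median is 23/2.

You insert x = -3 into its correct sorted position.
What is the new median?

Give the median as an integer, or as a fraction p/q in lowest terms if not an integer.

Answer: 8

Derivation:
Old list (sorted, length 6): [-13, 7, 8, 15, 23, 29]
Old median = 23/2
Insert x = -3
Old length even (6). Middle pair: indices 2,3 = 8,15.
New length odd (7). New median = single middle element.
x = -3: 1 elements are < x, 5 elements are > x.
New sorted list: [-13, -3, 7, 8, 15, 23, 29]
New median = 8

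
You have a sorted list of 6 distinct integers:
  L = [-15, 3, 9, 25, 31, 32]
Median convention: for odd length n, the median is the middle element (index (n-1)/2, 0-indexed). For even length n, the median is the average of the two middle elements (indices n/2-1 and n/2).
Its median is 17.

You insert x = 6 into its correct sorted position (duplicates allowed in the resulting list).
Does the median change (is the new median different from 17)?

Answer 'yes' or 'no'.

Old median = 17
Insert x = 6
New median = 9
Changed? yes

Answer: yes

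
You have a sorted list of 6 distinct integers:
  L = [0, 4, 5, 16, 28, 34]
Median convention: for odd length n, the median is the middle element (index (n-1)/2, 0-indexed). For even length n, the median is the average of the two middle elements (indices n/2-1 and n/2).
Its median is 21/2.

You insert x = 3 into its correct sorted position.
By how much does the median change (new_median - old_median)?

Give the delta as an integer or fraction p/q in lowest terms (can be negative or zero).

Old median = 21/2
After inserting x = 3: new sorted = [0, 3, 4, 5, 16, 28, 34]
New median = 5
Delta = 5 - 21/2 = -11/2

Answer: -11/2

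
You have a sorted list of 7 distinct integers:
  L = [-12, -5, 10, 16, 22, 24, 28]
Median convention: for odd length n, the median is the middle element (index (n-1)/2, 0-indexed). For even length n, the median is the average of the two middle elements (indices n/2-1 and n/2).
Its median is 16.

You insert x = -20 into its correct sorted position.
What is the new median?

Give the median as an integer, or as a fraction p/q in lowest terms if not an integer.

Answer: 13

Derivation:
Old list (sorted, length 7): [-12, -5, 10, 16, 22, 24, 28]
Old median = 16
Insert x = -20
Old length odd (7). Middle was index 3 = 16.
New length even (8). New median = avg of two middle elements.
x = -20: 0 elements are < x, 7 elements are > x.
New sorted list: [-20, -12, -5, 10, 16, 22, 24, 28]
New median = 13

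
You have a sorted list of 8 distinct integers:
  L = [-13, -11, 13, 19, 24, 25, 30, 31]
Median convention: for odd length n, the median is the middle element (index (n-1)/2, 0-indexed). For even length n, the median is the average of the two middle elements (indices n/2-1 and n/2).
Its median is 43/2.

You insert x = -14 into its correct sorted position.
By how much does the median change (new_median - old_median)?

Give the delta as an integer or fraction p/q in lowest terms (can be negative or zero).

Old median = 43/2
After inserting x = -14: new sorted = [-14, -13, -11, 13, 19, 24, 25, 30, 31]
New median = 19
Delta = 19 - 43/2 = -5/2

Answer: -5/2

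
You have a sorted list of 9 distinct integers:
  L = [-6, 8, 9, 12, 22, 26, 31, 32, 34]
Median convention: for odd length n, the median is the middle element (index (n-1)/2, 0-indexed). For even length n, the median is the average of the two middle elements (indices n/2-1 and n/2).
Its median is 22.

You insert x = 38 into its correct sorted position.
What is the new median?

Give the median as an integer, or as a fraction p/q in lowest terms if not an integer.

Old list (sorted, length 9): [-6, 8, 9, 12, 22, 26, 31, 32, 34]
Old median = 22
Insert x = 38
Old length odd (9). Middle was index 4 = 22.
New length even (10). New median = avg of two middle elements.
x = 38: 9 elements are < x, 0 elements are > x.
New sorted list: [-6, 8, 9, 12, 22, 26, 31, 32, 34, 38]
New median = 24

Answer: 24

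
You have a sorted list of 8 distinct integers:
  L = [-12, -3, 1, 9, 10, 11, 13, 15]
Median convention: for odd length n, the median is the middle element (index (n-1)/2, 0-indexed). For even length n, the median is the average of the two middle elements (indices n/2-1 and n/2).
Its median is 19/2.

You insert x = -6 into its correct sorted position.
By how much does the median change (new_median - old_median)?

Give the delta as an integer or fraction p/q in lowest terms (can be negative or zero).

Answer: -1/2

Derivation:
Old median = 19/2
After inserting x = -6: new sorted = [-12, -6, -3, 1, 9, 10, 11, 13, 15]
New median = 9
Delta = 9 - 19/2 = -1/2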